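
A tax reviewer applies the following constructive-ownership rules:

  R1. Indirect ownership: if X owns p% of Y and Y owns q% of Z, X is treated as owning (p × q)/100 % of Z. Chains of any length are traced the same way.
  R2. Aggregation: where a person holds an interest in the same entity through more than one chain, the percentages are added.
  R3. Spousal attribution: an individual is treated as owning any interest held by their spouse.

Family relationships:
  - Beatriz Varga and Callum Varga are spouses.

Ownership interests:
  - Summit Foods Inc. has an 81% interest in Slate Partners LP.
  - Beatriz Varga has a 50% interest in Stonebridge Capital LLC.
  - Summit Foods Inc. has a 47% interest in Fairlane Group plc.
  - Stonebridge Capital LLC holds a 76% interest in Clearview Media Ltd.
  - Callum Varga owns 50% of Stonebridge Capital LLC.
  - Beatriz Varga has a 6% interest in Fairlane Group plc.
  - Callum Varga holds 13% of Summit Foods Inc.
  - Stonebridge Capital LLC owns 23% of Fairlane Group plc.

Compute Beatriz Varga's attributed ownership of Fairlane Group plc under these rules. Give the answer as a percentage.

35.11%

By spousal attribution (R3), Beatriz Varga is treated as also owning Callum Varga's interest in Stonebridge Capital LLC, giving 50% + 50% = 100%.
By spousal attribution (R3), Beatriz Varga is treated as owning Callum Varga's 13% interest in Summit Foods Inc.
Chain via Stonebridge Capital LLC (R1): 100% × 23% = 23% of Fairlane Group plc.
Direct interest in Fairlane Group plc: 6%.
Chain via Summit Foods Inc. (R1): 13% × 47% = 6.11% of Fairlane Group plc.
Aggregating (R2): 23% + 6% + 6.11% = 35.11%.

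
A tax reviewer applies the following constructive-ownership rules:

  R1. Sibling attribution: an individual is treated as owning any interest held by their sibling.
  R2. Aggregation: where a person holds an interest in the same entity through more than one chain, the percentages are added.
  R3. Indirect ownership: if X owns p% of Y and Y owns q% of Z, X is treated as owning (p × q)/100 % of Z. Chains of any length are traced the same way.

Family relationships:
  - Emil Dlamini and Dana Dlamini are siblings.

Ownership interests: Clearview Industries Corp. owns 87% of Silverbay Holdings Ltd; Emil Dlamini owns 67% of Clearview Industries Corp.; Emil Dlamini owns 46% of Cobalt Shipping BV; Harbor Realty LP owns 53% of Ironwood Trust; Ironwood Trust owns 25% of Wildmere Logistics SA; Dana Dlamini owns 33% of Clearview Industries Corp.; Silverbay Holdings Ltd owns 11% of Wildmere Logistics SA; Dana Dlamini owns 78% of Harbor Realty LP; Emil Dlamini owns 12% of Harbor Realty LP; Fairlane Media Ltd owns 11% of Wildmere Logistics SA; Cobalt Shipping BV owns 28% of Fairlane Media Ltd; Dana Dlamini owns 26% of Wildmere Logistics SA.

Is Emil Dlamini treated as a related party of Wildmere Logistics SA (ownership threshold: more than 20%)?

By sibling attribution (R1), Emil Dlamini is treated as also owning Dana Dlamini's interest in Harbor Realty LP, giving 12% + 78% = 90%.
By sibling attribution (R1), Emil Dlamini is treated as also owning Dana Dlamini's interest in Clearview Industries Corp, giving 67% + 33% = 100%.
By sibling attribution (R1), Emil Dlamini is treated as owning Dana Dlamini's 26% interest in Wildmere Logistics SA.
Chain via Harbor Realty LP → Ironwood Trust (R3): 90% × 53% × 25% = 11.925% of Wildmere Logistics SA.
Chain via Cobalt Shipping BV → Fairlane Media Ltd (R3): 46% × 28% × 11% = 1.4168% of Wildmere Logistics SA.
Chain via Clearview Industries Corp. → Silverbay Holdings Ltd (R3): 100% × 87% × 11% = 9.57% of Wildmere Logistics SA.
Direct interest in Wildmere Logistics SA: 26%.
Aggregating (R2): 11.925% + 1.4168% + 9.57% + 26% = 48.9118%.
48.9118% exceeds the 20% threshold, so Emil is a related party to Wildmere Logistics SA.

Yes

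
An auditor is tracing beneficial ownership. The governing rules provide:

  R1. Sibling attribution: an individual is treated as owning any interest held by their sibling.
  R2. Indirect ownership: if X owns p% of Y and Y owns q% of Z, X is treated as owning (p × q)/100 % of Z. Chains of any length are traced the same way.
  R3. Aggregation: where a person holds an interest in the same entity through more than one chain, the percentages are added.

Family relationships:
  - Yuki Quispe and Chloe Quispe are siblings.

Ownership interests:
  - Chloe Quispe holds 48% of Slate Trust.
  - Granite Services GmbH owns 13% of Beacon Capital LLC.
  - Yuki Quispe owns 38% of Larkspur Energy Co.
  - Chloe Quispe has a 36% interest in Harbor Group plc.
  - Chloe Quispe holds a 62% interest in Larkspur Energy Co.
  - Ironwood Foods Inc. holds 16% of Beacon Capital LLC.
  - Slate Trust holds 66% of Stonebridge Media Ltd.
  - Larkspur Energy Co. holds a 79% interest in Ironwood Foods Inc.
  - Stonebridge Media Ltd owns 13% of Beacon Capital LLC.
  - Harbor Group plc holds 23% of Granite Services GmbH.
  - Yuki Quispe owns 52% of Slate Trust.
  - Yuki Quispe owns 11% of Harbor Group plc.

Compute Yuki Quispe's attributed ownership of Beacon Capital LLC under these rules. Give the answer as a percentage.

By sibling attribution (R1), Yuki Quispe is treated as also owning Chloe Quispe's interest in Slate Trust, giving 52% + 48% = 100%.
By sibling attribution (R1), Yuki Quispe is treated as also owning Chloe Quispe's interest in Harbor Group plc, giving 11% + 36% = 47%.
By sibling attribution (R1), Yuki Quispe is treated as also owning Chloe Quispe's interest in Larkspur Energy Co, giving 38% + 62% = 100%.
Chain via Slate Trust → Stonebridge Media Ltd (R2): 100% × 66% × 13% = 8.58% of Beacon Capital LLC.
Chain via Harbor Group plc → Granite Services GmbH (R2): 47% × 23% × 13% = 1.4053% of Beacon Capital LLC.
Chain via Larkspur Energy Co. → Ironwood Foods Inc. (R2): 100% × 79% × 16% = 12.64% of Beacon Capital LLC.
Aggregating (R3): 8.58% + 1.4053% + 12.64% = 22.6253%.

22.6253%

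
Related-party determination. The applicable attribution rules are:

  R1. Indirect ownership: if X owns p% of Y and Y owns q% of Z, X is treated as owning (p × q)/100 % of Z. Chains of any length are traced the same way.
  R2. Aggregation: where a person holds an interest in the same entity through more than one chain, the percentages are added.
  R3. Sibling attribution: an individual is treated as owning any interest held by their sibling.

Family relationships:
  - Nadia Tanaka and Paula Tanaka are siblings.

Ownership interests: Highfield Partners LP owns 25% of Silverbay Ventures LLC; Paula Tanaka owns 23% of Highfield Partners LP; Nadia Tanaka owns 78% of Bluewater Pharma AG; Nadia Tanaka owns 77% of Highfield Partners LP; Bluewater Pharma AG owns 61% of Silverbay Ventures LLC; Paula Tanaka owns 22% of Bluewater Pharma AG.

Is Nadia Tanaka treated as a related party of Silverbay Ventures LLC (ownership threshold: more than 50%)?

By sibling attribution (R3), Nadia Tanaka is treated as also owning Paula Tanaka's interest in Bluewater Pharma AG, giving 78% + 22% = 100%.
By sibling attribution (R3), Nadia Tanaka is treated as also owning Paula Tanaka's interest in Highfield Partners LP, giving 77% + 23% = 100%.
Chain via Bluewater Pharma AG (R1): 100% × 61% = 61% of Silverbay Ventures LLC.
Chain via Highfield Partners LP (R1): 100% × 25% = 25% of Silverbay Ventures LLC.
Aggregating (R2): 61% + 25% = 86%.
86% exceeds the 50% threshold, so Nadia is a related party to Silverbay Ventures LLC.

Yes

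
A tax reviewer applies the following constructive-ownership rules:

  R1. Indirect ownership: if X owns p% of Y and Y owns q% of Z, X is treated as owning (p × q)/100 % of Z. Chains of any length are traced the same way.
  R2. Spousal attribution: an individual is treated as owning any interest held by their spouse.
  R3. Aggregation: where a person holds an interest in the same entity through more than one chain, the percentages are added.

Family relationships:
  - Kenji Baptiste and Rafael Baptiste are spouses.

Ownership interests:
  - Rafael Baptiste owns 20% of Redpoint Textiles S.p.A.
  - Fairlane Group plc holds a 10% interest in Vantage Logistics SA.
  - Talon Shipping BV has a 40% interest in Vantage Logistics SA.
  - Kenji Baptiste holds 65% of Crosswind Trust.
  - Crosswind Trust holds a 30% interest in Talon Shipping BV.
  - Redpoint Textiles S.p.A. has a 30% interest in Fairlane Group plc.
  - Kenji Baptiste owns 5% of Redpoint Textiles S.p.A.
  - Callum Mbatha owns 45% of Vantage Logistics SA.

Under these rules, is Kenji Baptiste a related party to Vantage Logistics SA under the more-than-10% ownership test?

No

By spousal attribution (R2), Kenji Baptiste is treated as also owning Rafael Baptiste's interest in Redpoint Textiles S.p.A, giving 5% + 20% = 25%.
Chain via Redpoint Textiles S.p.A. → Fairlane Group plc (R1): 25% × 30% × 10% = 0.75% of Vantage Logistics SA.
Chain via Crosswind Trust → Talon Shipping BV (R1): 65% × 30% × 40% = 7.8% of Vantage Logistics SA.
Aggregating (R3): 0.75% + 7.8% = 8.55%.
8.55% does not exceed the 10% threshold, so Kenji is not a related party to Vantage Logistics SA.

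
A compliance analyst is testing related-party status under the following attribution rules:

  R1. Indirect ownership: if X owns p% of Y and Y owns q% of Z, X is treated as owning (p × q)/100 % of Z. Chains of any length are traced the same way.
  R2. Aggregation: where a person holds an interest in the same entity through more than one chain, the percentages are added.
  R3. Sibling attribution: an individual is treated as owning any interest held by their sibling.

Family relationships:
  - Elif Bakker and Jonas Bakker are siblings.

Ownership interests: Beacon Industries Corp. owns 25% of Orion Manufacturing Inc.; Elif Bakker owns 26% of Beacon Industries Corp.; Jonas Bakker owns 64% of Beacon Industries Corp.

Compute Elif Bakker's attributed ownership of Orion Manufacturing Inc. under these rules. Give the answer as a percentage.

By sibling attribution (R3), Elif Bakker is treated as also owning Jonas Bakker's interest in Beacon Industries Corp, giving 26% + 64% = 90%.
Chain via Beacon Industries Corp. (R1): 90% × 25% = 22.5% of Orion Manufacturing Inc.

22.5%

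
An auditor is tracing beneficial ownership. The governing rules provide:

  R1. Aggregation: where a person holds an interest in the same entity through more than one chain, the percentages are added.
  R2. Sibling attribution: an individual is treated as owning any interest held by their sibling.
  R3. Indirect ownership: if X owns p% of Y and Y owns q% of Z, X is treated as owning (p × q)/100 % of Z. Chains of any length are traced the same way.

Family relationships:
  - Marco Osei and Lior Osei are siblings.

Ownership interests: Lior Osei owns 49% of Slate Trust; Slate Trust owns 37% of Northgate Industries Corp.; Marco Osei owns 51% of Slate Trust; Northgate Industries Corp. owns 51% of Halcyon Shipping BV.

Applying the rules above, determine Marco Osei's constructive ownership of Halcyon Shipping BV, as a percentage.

18.87%

By sibling attribution (R2), Marco Osei is treated as also owning Lior Osei's interest in Slate Trust, giving 51% + 49% = 100%.
Chain via Slate Trust → Northgate Industries Corp. (R3): 100% × 37% × 51% = 18.87% of Halcyon Shipping BV.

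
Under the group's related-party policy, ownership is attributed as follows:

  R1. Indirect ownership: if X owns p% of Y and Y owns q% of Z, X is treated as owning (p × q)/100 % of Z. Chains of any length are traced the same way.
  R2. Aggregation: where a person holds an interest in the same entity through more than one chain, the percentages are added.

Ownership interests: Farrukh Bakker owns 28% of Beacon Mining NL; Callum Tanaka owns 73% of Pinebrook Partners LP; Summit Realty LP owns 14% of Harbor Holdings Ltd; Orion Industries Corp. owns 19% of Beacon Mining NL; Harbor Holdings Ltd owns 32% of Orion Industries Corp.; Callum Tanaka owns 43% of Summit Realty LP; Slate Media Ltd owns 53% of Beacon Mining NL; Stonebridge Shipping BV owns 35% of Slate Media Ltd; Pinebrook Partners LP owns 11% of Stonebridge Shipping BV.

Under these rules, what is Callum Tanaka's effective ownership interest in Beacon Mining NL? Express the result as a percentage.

Chain via Pinebrook Partners LP → Stonebridge Shipping BV → Slate Media Ltd (R1): 73% × 11% × 35% × 53% = 1.489565% of Beacon Mining NL.
Chain via Summit Realty LP → Harbor Holdings Ltd → Orion Industries Corp. (R1): 43% × 14% × 32% × 19% = 0.366016% of Beacon Mining NL.
Aggregating (R2): 1.489565% + 0.366016% = 1.855581%.

1.855581%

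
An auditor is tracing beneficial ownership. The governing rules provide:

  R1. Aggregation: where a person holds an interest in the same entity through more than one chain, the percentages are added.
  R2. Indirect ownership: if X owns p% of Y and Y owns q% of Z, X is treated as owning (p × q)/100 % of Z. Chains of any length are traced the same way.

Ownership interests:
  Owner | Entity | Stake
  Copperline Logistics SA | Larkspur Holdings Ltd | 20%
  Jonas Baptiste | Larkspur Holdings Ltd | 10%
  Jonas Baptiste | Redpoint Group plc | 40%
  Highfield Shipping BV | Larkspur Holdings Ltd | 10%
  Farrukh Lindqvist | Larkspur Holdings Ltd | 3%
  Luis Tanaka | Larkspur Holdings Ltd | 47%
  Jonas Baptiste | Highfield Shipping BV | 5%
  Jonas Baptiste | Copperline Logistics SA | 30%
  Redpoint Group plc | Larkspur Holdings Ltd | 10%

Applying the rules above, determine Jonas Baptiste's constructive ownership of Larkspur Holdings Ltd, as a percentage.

20.5%

Chain via Copperline Logistics SA (R2): 30% × 20% = 6% of Larkspur Holdings Ltd.
Chain via Highfield Shipping BV (R2): 5% × 10% = 0.5% of Larkspur Holdings Ltd.
Chain via Redpoint Group plc (R2): 40% × 10% = 4% of Larkspur Holdings Ltd.
Direct interest in Larkspur Holdings Ltd: 10%.
Aggregating (R1): 6% + 0.5% + 4% + 10% = 20.5%.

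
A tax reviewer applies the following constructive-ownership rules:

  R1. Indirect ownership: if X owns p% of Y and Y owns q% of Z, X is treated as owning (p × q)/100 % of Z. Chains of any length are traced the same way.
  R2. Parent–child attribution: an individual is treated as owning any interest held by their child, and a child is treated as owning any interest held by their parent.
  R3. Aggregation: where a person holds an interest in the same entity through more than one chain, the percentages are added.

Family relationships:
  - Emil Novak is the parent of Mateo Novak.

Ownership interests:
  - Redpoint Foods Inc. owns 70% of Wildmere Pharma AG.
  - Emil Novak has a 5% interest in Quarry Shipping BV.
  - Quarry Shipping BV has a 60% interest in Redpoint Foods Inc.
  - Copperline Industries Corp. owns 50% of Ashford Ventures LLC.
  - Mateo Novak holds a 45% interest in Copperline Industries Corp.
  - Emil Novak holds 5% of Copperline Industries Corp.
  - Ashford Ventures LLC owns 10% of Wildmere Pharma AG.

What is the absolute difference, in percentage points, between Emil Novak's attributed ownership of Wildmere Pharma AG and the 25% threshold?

By parent–child attribution (R2), Emil Novak is treated as also owning Mateo Novak's interest in Copperline Industries Corp, giving 5% + 45% = 50%.
Chain via Copperline Industries Corp. → Ashford Ventures LLC (R1): 50% × 50% × 10% = 2.5% of Wildmere Pharma AG.
Chain via Quarry Shipping BV → Redpoint Foods Inc. (R1): 5% × 60% × 70% = 2.1% of Wildmere Pharma AG.
Aggregating (R3): 2.5% + 2.1% = 4.6%.
4.6% falls short of the 25% threshold by 20.4 percentage points.

20.4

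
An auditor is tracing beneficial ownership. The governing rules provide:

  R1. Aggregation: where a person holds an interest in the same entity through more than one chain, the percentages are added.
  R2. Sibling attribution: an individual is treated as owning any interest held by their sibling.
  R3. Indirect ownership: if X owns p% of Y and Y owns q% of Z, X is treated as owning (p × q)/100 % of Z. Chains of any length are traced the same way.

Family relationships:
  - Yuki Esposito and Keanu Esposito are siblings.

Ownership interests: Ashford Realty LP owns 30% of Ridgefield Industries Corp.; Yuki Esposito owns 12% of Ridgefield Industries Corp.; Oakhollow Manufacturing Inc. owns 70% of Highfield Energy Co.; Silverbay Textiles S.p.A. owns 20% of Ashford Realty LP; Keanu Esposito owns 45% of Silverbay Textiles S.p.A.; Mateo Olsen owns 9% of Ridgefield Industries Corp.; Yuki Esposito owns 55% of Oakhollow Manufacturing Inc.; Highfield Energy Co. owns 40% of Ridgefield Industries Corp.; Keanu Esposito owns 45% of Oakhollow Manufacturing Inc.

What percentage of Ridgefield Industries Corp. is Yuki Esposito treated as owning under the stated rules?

42.7%

By sibling attribution (R2), Yuki Esposito is treated as also owning Keanu Esposito's interest in Oakhollow Manufacturing Inc, giving 55% + 45% = 100%.
By sibling attribution (R2), Yuki Esposito is treated as owning Keanu Esposito's 45% interest in Silverbay Textiles S.p.A.
Chain via Oakhollow Manufacturing Inc. → Highfield Energy Co. (R3): 100% × 70% × 40% = 28% of Ridgefield Industries Corp.
Direct interest in Ridgefield Industries Corp: 12%.
Chain via Silverbay Textiles S.p.A. → Ashford Realty LP (R3): 45% × 20% × 30% = 2.7% of Ridgefield Industries Corp.
Aggregating (R1): 28% + 12% + 2.7% = 42.7%.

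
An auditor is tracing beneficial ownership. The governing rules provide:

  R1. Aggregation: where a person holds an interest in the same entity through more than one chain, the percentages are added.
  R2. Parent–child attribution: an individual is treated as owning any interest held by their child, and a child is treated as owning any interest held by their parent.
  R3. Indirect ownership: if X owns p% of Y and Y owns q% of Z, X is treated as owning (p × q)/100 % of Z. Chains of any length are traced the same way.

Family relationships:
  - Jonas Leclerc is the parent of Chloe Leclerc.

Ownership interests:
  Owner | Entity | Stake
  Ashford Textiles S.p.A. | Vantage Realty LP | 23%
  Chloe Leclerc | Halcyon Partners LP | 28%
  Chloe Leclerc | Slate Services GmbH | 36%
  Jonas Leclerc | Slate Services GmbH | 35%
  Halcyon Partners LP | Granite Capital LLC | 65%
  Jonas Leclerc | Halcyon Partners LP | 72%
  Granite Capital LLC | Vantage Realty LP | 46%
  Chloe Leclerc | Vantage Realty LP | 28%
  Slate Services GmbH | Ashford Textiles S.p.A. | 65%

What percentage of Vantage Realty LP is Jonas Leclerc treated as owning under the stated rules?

By parent–child attribution (R2), Jonas Leclerc is treated as also owning Chloe Leclerc's interest in Halcyon Partners LP, giving 72% + 28% = 100%.
By parent–child attribution (R2), Jonas Leclerc is treated as also owning Chloe Leclerc's interest in Slate Services GmbH, giving 35% + 36% = 71%.
By parent–child attribution (R2), Jonas Leclerc is treated as owning Chloe Leclerc's 28% interest in Vantage Realty LP.
Chain via Halcyon Partners LP → Granite Capital LLC (R3): 100% × 65% × 46% = 29.9% of Vantage Realty LP.
Chain via Slate Services GmbH → Ashford Textiles S.p.A. (R3): 71% × 65% × 23% = 10.6145% of Vantage Realty LP.
Direct interest in Vantage Realty LP: 28%.
Aggregating (R1): 29.9% + 10.6145% + 28% = 68.5145%.

68.5145%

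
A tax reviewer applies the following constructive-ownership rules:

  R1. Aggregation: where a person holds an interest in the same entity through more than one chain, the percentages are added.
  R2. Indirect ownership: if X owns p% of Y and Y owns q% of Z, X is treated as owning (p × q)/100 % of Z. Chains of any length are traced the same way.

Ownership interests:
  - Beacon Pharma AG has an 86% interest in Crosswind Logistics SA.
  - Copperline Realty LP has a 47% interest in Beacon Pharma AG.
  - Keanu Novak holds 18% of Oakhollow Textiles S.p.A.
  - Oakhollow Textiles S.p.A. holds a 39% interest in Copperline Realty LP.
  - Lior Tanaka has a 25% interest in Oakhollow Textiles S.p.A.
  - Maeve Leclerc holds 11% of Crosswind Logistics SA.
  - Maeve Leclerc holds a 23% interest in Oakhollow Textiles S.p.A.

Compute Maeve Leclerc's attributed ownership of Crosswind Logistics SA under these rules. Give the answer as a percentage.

Chain via Oakhollow Textiles S.p.A. → Copperline Realty LP → Beacon Pharma AG (R2): 23% × 39% × 47% × 86% = 3.625674% of Crosswind Logistics SA.
Direct interest in Crosswind Logistics SA: 11%.
Aggregating (R1): 3.625674% + 11% = 14.625674%.

14.625674%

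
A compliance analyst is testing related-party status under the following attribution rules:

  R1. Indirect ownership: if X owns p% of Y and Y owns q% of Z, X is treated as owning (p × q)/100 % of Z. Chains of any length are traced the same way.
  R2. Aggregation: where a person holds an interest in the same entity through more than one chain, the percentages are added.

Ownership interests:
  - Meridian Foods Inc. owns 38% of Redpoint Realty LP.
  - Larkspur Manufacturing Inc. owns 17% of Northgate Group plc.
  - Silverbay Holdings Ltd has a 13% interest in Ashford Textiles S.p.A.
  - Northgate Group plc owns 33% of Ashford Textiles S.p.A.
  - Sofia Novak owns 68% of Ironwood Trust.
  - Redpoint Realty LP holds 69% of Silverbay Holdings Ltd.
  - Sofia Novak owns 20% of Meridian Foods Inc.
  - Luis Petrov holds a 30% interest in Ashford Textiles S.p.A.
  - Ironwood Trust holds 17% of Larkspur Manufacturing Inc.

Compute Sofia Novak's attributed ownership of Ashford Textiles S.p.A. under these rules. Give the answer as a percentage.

Chain via Meridian Foods Inc. → Redpoint Realty LP → Silverbay Holdings Ltd (R1): 20% × 38% × 69% × 13% = 0.68172% of Ashford Textiles S.p.A.
Chain via Ironwood Trust → Larkspur Manufacturing Inc. → Northgate Group plc (R1): 68% × 17% × 17% × 33% = 0.648516% of Ashford Textiles S.p.A.
Aggregating (R2): 0.68172% + 0.648516% = 1.330236%.

1.330236%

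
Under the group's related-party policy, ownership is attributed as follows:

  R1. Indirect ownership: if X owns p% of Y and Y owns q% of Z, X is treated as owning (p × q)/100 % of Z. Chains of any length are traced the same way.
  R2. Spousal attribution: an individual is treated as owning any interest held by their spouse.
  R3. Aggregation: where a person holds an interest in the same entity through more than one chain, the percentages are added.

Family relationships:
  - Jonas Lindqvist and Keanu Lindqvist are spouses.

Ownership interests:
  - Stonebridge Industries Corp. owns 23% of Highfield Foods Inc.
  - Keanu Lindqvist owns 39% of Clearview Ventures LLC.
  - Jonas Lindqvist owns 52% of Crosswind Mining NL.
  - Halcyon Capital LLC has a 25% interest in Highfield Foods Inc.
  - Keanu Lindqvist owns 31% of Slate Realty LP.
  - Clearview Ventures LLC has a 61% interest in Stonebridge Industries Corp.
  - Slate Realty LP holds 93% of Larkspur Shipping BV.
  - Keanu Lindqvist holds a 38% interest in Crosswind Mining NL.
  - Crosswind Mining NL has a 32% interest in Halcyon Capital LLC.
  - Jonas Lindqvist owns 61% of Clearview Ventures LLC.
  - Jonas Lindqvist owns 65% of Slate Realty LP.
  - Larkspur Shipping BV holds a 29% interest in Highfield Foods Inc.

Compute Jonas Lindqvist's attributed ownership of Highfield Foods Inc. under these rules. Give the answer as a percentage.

By spousal attribution (R2), Jonas Lindqvist is treated as also owning Keanu Lindqvist's interest in Slate Realty LP, giving 65% + 31% = 96%.
By spousal attribution (R2), Jonas Lindqvist is treated as also owning Keanu Lindqvist's interest in Clearview Ventures LLC, giving 61% + 39% = 100%.
By spousal attribution (R2), Jonas Lindqvist is treated as also owning Keanu Lindqvist's interest in Crosswind Mining NL, giving 52% + 38% = 90%.
Chain via Slate Realty LP → Larkspur Shipping BV (R1): 96% × 93% × 29% = 25.8912% of Highfield Foods Inc.
Chain via Clearview Ventures LLC → Stonebridge Industries Corp. (R1): 100% × 61% × 23% = 14.03% of Highfield Foods Inc.
Chain via Crosswind Mining NL → Halcyon Capital LLC (R1): 90% × 32% × 25% = 7.2% of Highfield Foods Inc.
Aggregating (R3): 25.8912% + 14.03% + 7.2% = 47.1212%.

47.1212%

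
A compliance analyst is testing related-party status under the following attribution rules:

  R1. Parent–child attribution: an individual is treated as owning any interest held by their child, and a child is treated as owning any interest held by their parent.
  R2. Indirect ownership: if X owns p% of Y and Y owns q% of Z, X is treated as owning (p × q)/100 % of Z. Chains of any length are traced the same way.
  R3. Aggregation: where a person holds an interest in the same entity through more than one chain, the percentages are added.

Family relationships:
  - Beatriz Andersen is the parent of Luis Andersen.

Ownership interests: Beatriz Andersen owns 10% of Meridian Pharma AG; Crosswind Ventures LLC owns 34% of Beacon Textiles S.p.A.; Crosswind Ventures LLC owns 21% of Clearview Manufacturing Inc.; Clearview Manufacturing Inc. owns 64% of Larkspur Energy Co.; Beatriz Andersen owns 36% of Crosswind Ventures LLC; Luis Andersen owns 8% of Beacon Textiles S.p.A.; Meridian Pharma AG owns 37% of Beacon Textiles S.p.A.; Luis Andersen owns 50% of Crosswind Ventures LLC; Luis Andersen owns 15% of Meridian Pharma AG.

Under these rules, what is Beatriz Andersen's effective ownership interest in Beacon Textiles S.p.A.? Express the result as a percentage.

By parent–child attribution (R1), Beatriz Andersen is treated as also owning Luis Andersen's interest in Meridian Pharma AG, giving 10% + 15% = 25%.
By parent–child attribution (R1), Beatriz Andersen is treated as also owning Luis Andersen's interest in Crosswind Ventures LLC, giving 36% + 50% = 86%.
By parent–child attribution (R1), Beatriz Andersen is treated as owning Luis Andersen's 8% interest in Beacon Textiles S.p.A.
Chain via Meridian Pharma AG (R2): 25% × 37% = 9.25% of Beacon Textiles S.p.A.
Chain via Crosswind Ventures LLC (R2): 86% × 34% = 29.24% of Beacon Textiles S.p.A.
Direct interest in Beacon Textiles S.p.A: 8%.
Aggregating (R3): 9.25% + 29.24% + 8% = 46.49%.

46.49%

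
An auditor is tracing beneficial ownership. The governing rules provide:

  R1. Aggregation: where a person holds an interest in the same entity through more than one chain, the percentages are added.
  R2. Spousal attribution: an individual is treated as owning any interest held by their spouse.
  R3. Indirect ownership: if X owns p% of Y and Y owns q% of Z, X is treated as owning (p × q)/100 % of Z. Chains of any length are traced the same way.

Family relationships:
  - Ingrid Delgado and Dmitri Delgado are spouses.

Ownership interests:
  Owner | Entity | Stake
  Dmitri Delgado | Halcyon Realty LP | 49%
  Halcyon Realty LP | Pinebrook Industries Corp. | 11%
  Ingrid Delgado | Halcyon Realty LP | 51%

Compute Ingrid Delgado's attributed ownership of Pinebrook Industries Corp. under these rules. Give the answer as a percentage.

11%

By spousal attribution (R2), Ingrid Delgado is treated as also owning Dmitri Delgado's interest in Halcyon Realty LP, giving 51% + 49% = 100%.
Chain via Halcyon Realty LP (R3): 100% × 11% = 11% of Pinebrook Industries Corp.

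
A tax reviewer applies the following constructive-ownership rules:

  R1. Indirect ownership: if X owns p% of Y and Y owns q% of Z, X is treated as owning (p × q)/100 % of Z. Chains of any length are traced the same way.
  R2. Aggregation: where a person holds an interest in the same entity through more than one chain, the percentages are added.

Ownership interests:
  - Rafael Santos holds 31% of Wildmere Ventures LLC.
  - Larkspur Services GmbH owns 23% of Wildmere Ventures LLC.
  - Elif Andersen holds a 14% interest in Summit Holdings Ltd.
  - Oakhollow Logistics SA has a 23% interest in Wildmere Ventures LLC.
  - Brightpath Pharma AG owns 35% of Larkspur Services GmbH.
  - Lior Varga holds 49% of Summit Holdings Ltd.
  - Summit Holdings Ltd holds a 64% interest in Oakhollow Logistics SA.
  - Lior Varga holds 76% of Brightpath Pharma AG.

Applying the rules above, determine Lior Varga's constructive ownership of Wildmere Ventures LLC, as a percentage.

Chain via Brightpath Pharma AG → Larkspur Services GmbH (R1): 76% × 35% × 23% = 6.118% of Wildmere Ventures LLC.
Chain via Summit Holdings Ltd → Oakhollow Logistics SA (R1): 49% × 64% × 23% = 7.2128% of Wildmere Ventures LLC.
Aggregating (R2): 6.118% + 7.2128% = 13.3308%.

13.3308%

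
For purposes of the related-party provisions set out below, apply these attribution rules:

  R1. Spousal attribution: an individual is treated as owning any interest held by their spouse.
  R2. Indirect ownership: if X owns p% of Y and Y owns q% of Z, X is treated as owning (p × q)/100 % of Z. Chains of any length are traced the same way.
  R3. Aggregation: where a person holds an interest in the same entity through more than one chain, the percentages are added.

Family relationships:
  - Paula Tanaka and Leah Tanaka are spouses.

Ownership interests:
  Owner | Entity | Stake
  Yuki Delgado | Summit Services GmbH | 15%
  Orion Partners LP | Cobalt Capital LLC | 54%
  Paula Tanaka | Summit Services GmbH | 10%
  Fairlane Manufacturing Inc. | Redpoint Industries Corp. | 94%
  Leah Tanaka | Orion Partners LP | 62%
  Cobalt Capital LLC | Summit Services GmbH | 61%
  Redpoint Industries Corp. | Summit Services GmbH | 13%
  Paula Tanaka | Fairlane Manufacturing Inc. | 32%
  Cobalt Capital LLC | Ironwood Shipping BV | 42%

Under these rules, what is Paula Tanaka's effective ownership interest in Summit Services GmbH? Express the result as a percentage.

34.3332%

By spousal attribution (R1), Paula Tanaka is treated as owning Leah Tanaka's 62% interest in Orion Partners LP.
Chain via Fairlane Manufacturing Inc. → Redpoint Industries Corp. (R2): 32% × 94% × 13% = 3.9104% of Summit Services GmbH.
Direct interest in Summit Services GmbH: 10%.
Chain via Orion Partners LP → Cobalt Capital LLC (R2): 62% × 54% × 61% = 20.4228% of Summit Services GmbH.
Aggregating (R3): 3.9104% + 10% + 20.4228% = 34.3332%.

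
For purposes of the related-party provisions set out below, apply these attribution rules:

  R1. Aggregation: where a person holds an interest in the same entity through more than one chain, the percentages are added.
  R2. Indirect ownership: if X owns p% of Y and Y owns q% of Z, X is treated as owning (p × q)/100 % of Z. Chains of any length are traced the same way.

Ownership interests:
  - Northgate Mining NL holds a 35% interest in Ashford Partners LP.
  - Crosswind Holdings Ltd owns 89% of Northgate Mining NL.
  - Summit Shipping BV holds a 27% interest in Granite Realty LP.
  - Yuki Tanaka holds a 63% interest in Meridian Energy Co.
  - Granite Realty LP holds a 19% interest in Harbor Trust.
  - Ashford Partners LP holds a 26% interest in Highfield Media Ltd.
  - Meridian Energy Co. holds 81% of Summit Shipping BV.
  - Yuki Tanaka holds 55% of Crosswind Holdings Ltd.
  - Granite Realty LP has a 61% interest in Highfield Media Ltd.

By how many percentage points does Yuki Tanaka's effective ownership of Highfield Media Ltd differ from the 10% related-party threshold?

2.859091

Chain via Meridian Energy Co. → Summit Shipping BV → Granite Realty LP (R2): 63% × 81% × 27% × 61% = 8.404641% of Highfield Media Ltd.
Chain via Crosswind Holdings Ltd → Northgate Mining NL → Ashford Partners LP (R2): 55% × 89% × 35% × 26% = 4.45445% of Highfield Media Ltd.
Aggregating (R1): 8.404641% + 4.45445% = 12.859091%.
12.859091% exceeds the 10% threshold by 2.859091 percentage points.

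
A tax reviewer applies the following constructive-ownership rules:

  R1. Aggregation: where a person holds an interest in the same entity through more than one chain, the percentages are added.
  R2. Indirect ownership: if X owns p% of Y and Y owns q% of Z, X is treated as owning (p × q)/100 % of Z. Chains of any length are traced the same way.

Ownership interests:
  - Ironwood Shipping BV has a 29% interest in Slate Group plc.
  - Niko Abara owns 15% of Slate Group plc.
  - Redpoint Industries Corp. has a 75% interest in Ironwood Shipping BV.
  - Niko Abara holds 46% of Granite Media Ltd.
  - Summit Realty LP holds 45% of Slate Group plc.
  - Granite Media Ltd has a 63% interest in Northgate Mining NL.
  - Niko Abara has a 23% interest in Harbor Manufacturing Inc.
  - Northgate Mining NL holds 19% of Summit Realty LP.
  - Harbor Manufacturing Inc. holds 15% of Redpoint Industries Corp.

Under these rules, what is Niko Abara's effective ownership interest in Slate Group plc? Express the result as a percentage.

Chain via Harbor Manufacturing Inc. → Redpoint Industries Corp. → Ironwood Shipping BV (R2): 23% × 15% × 75% × 29% = 0.750375% of Slate Group plc.
Chain via Granite Media Ltd → Northgate Mining NL → Summit Realty LP (R2): 46% × 63% × 19% × 45% = 2.47779% of Slate Group plc.
Direct interest in Slate Group plc: 15%.
Aggregating (R1): 0.750375% + 2.47779% + 15% = 18.228165%.

18.228165%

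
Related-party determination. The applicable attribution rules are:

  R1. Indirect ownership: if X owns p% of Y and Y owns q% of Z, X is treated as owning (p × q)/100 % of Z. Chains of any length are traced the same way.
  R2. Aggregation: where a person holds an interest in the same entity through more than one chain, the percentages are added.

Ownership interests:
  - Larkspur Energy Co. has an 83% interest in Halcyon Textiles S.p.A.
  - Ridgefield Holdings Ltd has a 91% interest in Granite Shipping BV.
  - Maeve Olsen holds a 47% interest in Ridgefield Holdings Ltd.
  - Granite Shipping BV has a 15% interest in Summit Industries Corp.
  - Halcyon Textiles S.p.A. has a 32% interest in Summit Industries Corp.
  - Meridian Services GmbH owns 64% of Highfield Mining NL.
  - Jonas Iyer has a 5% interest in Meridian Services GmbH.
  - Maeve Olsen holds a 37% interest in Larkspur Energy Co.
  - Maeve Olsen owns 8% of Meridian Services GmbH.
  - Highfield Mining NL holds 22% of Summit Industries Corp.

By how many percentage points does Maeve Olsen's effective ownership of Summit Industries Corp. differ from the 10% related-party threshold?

Chain via Meridian Services GmbH → Highfield Mining NL (R1): 8% × 64% × 22% = 1.1264% of Summit Industries Corp.
Chain via Larkspur Energy Co. → Halcyon Textiles S.p.A. (R1): 37% × 83% × 32% = 9.8272% of Summit Industries Corp.
Chain via Ridgefield Holdings Ltd → Granite Shipping BV (R1): 47% × 91% × 15% = 6.4155% of Summit Industries Corp.
Aggregating (R2): 1.1264% + 9.8272% + 6.4155% = 17.3691%.
17.3691% exceeds the 10% threshold by 7.3691 percentage points.

7.3691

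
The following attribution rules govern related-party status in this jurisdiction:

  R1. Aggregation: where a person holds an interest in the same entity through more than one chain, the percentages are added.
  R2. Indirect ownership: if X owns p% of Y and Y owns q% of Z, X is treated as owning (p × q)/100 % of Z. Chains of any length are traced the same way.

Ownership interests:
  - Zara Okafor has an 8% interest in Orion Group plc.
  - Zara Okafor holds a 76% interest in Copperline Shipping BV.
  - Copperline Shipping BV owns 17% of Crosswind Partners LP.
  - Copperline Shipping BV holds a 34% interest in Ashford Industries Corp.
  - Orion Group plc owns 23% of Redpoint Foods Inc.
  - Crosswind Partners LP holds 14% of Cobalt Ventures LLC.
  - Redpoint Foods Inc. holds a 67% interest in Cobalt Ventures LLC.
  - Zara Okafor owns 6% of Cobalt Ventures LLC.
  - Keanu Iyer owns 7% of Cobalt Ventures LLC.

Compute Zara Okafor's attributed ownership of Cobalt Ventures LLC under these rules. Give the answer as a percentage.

Chain via Copperline Shipping BV → Crosswind Partners LP (R2): 76% × 17% × 14% = 1.8088% of Cobalt Ventures LLC.
Chain via Orion Group plc → Redpoint Foods Inc. (R2): 8% × 23% × 67% = 1.2328% of Cobalt Ventures LLC.
Direct interest in Cobalt Ventures LLC: 6%.
Aggregating (R1): 1.8088% + 1.2328% + 6% = 9.0416%.

9.0416%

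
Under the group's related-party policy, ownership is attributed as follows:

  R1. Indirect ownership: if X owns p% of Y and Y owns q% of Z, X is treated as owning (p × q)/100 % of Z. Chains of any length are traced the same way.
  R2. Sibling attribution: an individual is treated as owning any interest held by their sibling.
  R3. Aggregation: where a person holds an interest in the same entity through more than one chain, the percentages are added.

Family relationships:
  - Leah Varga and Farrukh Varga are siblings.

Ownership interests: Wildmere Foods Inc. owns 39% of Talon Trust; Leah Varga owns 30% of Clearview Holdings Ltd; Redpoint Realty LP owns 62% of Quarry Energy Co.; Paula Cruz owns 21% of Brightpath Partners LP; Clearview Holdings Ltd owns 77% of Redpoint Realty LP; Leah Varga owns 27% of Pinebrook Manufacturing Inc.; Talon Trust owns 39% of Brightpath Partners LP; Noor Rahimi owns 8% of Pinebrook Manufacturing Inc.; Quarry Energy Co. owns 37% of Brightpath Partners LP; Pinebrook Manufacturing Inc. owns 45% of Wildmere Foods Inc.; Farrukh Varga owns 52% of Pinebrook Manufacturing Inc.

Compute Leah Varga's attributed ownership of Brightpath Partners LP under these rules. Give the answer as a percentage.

By sibling attribution (R2), Leah Varga is treated as also owning Farrukh Varga's interest in Pinebrook Manufacturing Inc, giving 27% + 52% = 79%.
Chain via Clearview Holdings Ltd → Redpoint Realty LP → Quarry Energy Co. (R1): 30% × 77% × 62% × 37% = 5.29914% of Brightpath Partners LP.
Chain via Pinebrook Manufacturing Inc. → Wildmere Foods Inc. → Talon Trust (R1): 79% × 45% × 39% × 39% = 5.407155% of Brightpath Partners LP.
Aggregating (R3): 5.29914% + 5.407155% = 10.706295%.

10.706295%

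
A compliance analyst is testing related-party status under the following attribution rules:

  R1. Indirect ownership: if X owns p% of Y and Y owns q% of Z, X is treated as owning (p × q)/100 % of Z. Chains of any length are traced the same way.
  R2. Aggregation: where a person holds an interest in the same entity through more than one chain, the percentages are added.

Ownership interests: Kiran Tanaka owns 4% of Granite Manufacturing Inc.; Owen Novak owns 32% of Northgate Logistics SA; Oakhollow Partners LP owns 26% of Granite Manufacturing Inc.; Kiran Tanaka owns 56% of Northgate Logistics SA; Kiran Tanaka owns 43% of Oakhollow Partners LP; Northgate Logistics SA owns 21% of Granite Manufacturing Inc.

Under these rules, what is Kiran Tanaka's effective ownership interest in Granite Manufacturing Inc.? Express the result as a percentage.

26.94%

Chain via Northgate Logistics SA (R1): 56% × 21% = 11.76% of Granite Manufacturing Inc.
Chain via Oakhollow Partners LP (R1): 43% × 26% = 11.18% of Granite Manufacturing Inc.
Direct interest in Granite Manufacturing Inc: 4%.
Aggregating (R2): 11.76% + 11.18% + 4% = 26.94%.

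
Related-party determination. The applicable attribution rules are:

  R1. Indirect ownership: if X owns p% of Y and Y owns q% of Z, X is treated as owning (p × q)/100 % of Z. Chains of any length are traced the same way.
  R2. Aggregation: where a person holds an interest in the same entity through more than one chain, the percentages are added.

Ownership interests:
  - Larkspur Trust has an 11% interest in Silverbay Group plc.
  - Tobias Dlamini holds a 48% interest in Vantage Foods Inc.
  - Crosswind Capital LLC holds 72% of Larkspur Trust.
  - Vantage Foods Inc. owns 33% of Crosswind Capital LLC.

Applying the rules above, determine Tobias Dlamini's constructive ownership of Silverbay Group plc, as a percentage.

1.254528%

Chain via Vantage Foods Inc. → Crosswind Capital LLC → Larkspur Trust (R1): 48% × 33% × 72% × 11% = 1.254528% of Silverbay Group plc.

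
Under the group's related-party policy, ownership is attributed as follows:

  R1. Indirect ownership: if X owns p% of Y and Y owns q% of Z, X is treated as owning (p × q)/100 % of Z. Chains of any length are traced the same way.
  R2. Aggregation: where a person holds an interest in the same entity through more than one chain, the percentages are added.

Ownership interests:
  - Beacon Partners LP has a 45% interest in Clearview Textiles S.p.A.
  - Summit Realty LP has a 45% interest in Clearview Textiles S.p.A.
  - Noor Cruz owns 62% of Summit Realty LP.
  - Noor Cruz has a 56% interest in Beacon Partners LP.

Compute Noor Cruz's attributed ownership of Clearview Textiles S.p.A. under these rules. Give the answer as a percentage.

Chain via Beacon Partners LP (R1): 56% × 45% = 25.2% of Clearview Textiles S.p.A.
Chain via Summit Realty LP (R1): 62% × 45% = 27.9% of Clearview Textiles S.p.A.
Aggregating (R2): 25.2% + 27.9% = 53.1%.

53.1%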